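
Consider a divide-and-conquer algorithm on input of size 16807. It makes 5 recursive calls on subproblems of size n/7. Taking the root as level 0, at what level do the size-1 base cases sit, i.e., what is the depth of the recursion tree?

For divide and conquer with division factor 7:

Problem sizes at each level:
Level 0: 16807
Level 1: 2401
Level 2: 343
Level 3: 49
Level 4: 7
Level 5: 1

The root is level 0 and the size-1 base case is level 5 (the tree spans levels 0 through 5, i.e. 6 levels counting the root), so the depth is the number of divisions: log_7(16807) = 5

The recursion tree depth is log_7(16807) = 5. At each level, the problem size is divided by 7, so it takes 5 divisions to reduce to a base case of size 1. The algorithm makes 5 recursive calls at each level.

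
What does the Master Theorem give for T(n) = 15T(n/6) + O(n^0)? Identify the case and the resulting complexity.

Master Theorem for T(n) = 15T(n/6) + O(n^0):

a = 15, b = 6, c = 0
log_b(a) = log_6(15) = 1.5114

Case 1: c = 0 < log_6(15) = 1.5114
T(n) = O(n^(log_6 15))

For T(n) = 15T(n/6) + O(n^0): log_6(15) = 1.5114. This is Case 1 of the Master Theorem (c < log_b(a), work dominated by leaves), giving O(n^(log_6 15)).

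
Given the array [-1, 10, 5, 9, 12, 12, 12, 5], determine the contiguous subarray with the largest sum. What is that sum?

Using Kadane's algorithm on [-1, 10, 5, 9, 12, 12, 12, 5]:

Scanning through the array:
Position 1 (value 10): max_ending_here = 10, max_so_far = 10
Position 2 (value 5): max_ending_here = 15, max_so_far = 15
Position 3 (value 9): max_ending_here = 24, max_so_far = 24
Position 4 (value 12): max_ending_here = 36, max_so_far = 36
Position 5 (value 12): max_ending_here = 48, max_so_far = 48
Position 6 (value 12): max_ending_here = 60, max_so_far = 60
Position 7 (value 5): max_ending_here = 65, max_so_far = 65

Maximum subarray: [10, 5, 9, 12, 12, 12, 5]
Maximum sum: 65

The maximum subarray is [10, 5, 9, 12, 12, 12, 5] with sum 65. This subarray runs from index 1 to index 7.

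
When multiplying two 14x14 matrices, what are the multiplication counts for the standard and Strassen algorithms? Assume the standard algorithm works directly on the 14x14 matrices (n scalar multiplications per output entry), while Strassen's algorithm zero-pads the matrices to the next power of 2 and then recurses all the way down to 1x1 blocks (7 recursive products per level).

Matrix multiplication for 14x14 matrices:

Strassen's algorithm requires power-of-2 dimensions. Pad 14x14 to 16x16 (next power of 2).

Standard algorithm: 14^3 = 2744 multiplications
Strassen's algorithm: 7^(log2(16)) = 7^4 = 2401 multiplications
Savings: 2744 - 2401 = 343 multiplications

Standard: 2744 multiplications (14^3). Strassen: 2401 multiplications (7^4, after padding to 16x16). Strassen reduces 8 recursive multiplications to 7 at each level.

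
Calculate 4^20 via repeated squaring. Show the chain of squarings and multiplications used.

Computing 4^20 by squaring (build up from 4^1; each line after the first costs one multiplication):

4^1 = 4
4^2 = (4^1)^2 = 4^2 = 16
4^4 = (4^2)^2 = 16^2 = 256
4^5 = 4 * 4^4 = 4 * 256 = 1024
4^10 = (4^5)^2 = 1024^2 = 1048576
4^20 = (4^10)^2 = 1048576^2 = 1099511627776

Result: 1099511627776
Multiplications needed: 5 (5 lines after 4^1)

4^20 = 1099511627776. Using exponentiation by squaring, this requires 5 multiplications. The key idea: if the exponent is even, square the half-power; if odd, multiply by the base once.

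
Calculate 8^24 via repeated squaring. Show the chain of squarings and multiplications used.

Computing 8^24 by squaring (build up from 8^1; each line after the first costs one multiplication):

8^1 = 8
8^2 = (8^1)^2 = 8^2 = 64
8^3 = 8 * 8^2 = 8 * 64 = 512
8^6 = (8^3)^2 = 512^2 = 262144
8^12 = (8^6)^2 = 262144^2 = 68719476736
8^24 = (8^12)^2 = 68719476736^2 = 4722366482869645213696

Result: 4722366482869645213696
Multiplications needed: 5 (5 lines after 8^1)

8^24 = 4722366482869645213696. Using exponentiation by squaring, this requires 5 multiplications. The key idea: if the exponent is even, square the half-power; if odd, multiply by the base once.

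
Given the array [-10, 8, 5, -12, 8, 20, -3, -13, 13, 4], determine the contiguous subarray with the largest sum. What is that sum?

Using Kadane's algorithm on [-10, 8, 5, -12, 8, 20, -3, -13, 13, 4]:

Scanning through the array:
Position 1 (value 8): max_ending_here = 8, max_so_far = 8
Position 2 (value 5): max_ending_here = 13, max_so_far = 13
Position 3 (value -12): max_ending_here = 1, max_so_far = 13
Position 4 (value 8): max_ending_here = 9, max_so_far = 13
Position 5 (value 20): max_ending_here = 29, max_so_far = 29
Position 6 (value -3): max_ending_here = 26, max_so_far = 29
Position 7 (value -13): max_ending_here = 13, max_so_far = 29
Position 8 (value 13): max_ending_here = 26, max_so_far = 29
Position 9 (value 4): max_ending_here = 30, max_so_far = 30

Maximum subarray: [8, 5, -12, 8, 20, -3, -13, 13, 4]
Maximum sum: 30

The maximum subarray is [8, 5, -12, 8, 20, -3, -13, 13, 4] with sum 30. This subarray runs from index 1 to index 9.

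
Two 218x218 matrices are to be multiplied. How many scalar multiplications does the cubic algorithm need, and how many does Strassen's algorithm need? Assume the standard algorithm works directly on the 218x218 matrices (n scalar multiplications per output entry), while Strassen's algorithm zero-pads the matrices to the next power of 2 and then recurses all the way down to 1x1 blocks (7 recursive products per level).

Matrix multiplication for 218x218 matrices:

Strassen's algorithm requires power-of-2 dimensions. Pad 218x218 to 256x256 (next power of 2).

Standard algorithm: 218^3 = 10360232 multiplications
Strassen's algorithm: 7^(log2(256)) = 7^8 = 5764801 multiplications
Savings: 10360232 - 5764801 = 4595431 multiplications

Standard: 10360232 multiplications (218^3). Strassen: 5764801 multiplications (7^8, after padding to 256x256). Strassen reduces 8 recursive multiplications to 7 at each level.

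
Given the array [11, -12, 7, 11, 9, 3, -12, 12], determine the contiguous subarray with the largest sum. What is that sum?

Using Kadane's algorithm on [11, -12, 7, 11, 9, 3, -12, 12]:

Scanning through the array:
Position 1 (value -12): max_ending_here = -1, max_so_far = 11
Position 2 (value 7): max_ending_here = 7, max_so_far = 11
Position 3 (value 11): max_ending_here = 18, max_so_far = 18
Position 4 (value 9): max_ending_here = 27, max_so_far = 27
Position 5 (value 3): max_ending_here = 30, max_so_far = 30
Position 6 (value -12): max_ending_here = 18, max_so_far = 30
Position 7 (value 12): max_ending_here = 30, max_so_far = 30

Maximum subarray: [7, 11, 9, 3]
Maximum sum: 30

The maximum subarray is [7, 11, 9, 3] with sum 30. This subarray runs from index 2 to index 5.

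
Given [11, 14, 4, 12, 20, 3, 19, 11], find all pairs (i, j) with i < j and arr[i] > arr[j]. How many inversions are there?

Finding inversions in [11, 14, 4, 12, 20, 3, 19, 11]:

(0, 2): arr[0]=11 > arr[2]=4
(0, 5): arr[0]=11 > arr[5]=3
(1, 2): arr[1]=14 > arr[2]=4
(1, 3): arr[1]=14 > arr[3]=12
(1, 5): arr[1]=14 > arr[5]=3
(1, 7): arr[1]=14 > arr[7]=11
(2, 5): arr[2]=4 > arr[5]=3
(3, 5): arr[3]=12 > arr[5]=3
(3, 7): arr[3]=12 > arr[7]=11
(4, 5): arr[4]=20 > arr[5]=3
(4, 6): arr[4]=20 > arr[6]=19
(4, 7): arr[4]=20 > arr[7]=11
(6, 7): arr[6]=19 > arr[7]=11

Total inversions: 13

The array has 13 inversion(s): (0,2), (0,5), (1,2), (1,3), (1,5), (1,7), (2,5), (3,5), (3,7), (4,5), (4,6), (4,7), (6,7). Each pair (i,j) satisfies i < j and arr[i] > arr[j].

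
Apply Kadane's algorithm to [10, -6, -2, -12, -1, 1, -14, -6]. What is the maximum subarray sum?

Using Kadane's algorithm on [10, -6, -2, -12, -1, 1, -14, -6]:

Scanning through the array:
Position 1 (value -6): max_ending_here = 4, max_so_far = 10
Position 2 (value -2): max_ending_here = 2, max_so_far = 10
Position 3 (value -12): max_ending_here = -10, max_so_far = 10
Position 4 (value -1): max_ending_here = -1, max_so_far = 10
Position 5 (value 1): max_ending_here = 1, max_so_far = 10
Position 6 (value -14): max_ending_here = -13, max_so_far = 10
Position 7 (value -6): max_ending_here = -6, max_so_far = 10

Maximum subarray: [10]
Maximum sum: 10

The maximum subarray is [10] with sum 10. This subarray runs from index 0 to index 0.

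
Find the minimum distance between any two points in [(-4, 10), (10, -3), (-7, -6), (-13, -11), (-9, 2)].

Computing all pairwise distances among 5 points:

d((-4, 10), (10, -3)) = 19.105
d((-4, 10), (-7, -6)) = 16.2788
d((-4, 10), (-13, -11)) = 22.8473
d((-4, 10), (-9, 2)) = 9.434
d((10, -3), (-7, -6)) = 17.2627
d((10, -3), (-13, -11)) = 24.3516
d((10, -3), (-9, 2)) = 19.6469
d((-7, -6), (-13, -11)) = 7.8102 <-- minimum
d((-7, -6), (-9, 2)) = 8.2462
d((-13, -11), (-9, 2)) = 13.6015

Closest pair: (-7, -6) and (-13, -11) with distance 7.8102

The closest pair is (-7, -6) and (-13, -11) with Euclidean distance 7.8102. For 5 points, brute-force pairwise comparison is shown above. For large n, the divide-and-conquer algorithm (sort by x, recurse on halves, check the dividing strip) achieves O(n log n).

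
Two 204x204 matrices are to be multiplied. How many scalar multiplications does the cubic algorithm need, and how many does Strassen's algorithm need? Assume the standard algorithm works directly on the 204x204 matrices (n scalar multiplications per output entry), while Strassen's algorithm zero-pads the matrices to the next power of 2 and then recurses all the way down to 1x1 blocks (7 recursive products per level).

Matrix multiplication for 204x204 matrices:

Strassen's algorithm requires power-of-2 dimensions. Pad 204x204 to 256x256 (next power of 2).

Standard algorithm: 204^3 = 8489664 multiplications
Strassen's algorithm: 7^(log2(256)) = 7^8 = 5764801 multiplications
Savings: 8489664 - 5764801 = 2724863 multiplications

Standard: 8489664 multiplications (204^3). Strassen: 5764801 multiplications (7^8, after padding to 256x256). Strassen reduces 8 recursive multiplications to 7 at each level.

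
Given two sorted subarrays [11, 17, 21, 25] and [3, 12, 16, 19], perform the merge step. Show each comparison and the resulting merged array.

Merging process:

Compare 11 vs 3: take 3 from right. Merged: [3]
Compare 11 vs 12: take 11 from left. Merged: [3, 11]
Compare 17 vs 12: take 12 from right. Merged: [3, 11, 12]
Compare 17 vs 16: take 16 from right. Merged: [3, 11, 12, 16]
Compare 17 vs 19: take 17 from left. Merged: [3, 11, 12, 16, 17]
Compare 21 vs 19: take 19 from right. Merged: [3, 11, 12, 16, 17, 19]
Append remaining from left: [21, 25]. Merged: [3, 11, 12, 16, 17, 19, 21, 25]

Final merged array: [3, 11, 12, 16, 17, 19, 21, 25]
Total comparisons: 6

The merged array is [3, 11, 12, 16, 17, 19, 21, 25], requiring 6 comparisons. The merge step runs in O(n) time where n is the total number of elements.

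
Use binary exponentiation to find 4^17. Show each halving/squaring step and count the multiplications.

Computing 4^17 by squaring (build up from 4^1; each line after the first costs one multiplication):

4^1 = 4
4^2 = (4^1)^2 = 4^2 = 16
4^4 = (4^2)^2 = 16^2 = 256
4^8 = (4^4)^2 = 256^2 = 65536
4^16 = (4^8)^2 = 65536^2 = 4294967296
4^17 = 4 * 4^16 = 4 * 4294967296 = 17179869184

Result: 17179869184
Multiplications needed: 5 (5 lines after 4^1)

4^17 = 17179869184. Using exponentiation by squaring, this requires 5 multiplications. The key idea: if the exponent is even, square the half-power; if odd, multiply by the base once.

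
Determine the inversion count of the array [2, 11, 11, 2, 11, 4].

Finding inversions in [2, 11, 11, 2, 11, 4]:

(1, 3): arr[1]=11 > arr[3]=2
(1, 5): arr[1]=11 > arr[5]=4
(2, 3): arr[2]=11 > arr[3]=2
(2, 5): arr[2]=11 > arr[5]=4
(4, 5): arr[4]=11 > arr[5]=4

Total inversions: 5

The array has 5 inversion(s): (1,3), (1,5), (2,3), (2,5), (4,5). Each pair (i,j) satisfies i < j and arr[i] > arr[j].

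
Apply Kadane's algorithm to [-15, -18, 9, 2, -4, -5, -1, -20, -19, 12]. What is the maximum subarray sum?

Using Kadane's algorithm on [-15, -18, 9, 2, -4, -5, -1, -20, -19, 12]:

Scanning through the array:
Position 1 (value -18): max_ending_here = -18, max_so_far = -15
Position 2 (value 9): max_ending_here = 9, max_so_far = 9
Position 3 (value 2): max_ending_here = 11, max_so_far = 11
Position 4 (value -4): max_ending_here = 7, max_so_far = 11
Position 5 (value -5): max_ending_here = 2, max_so_far = 11
Position 6 (value -1): max_ending_here = 1, max_so_far = 11
Position 7 (value -20): max_ending_here = -19, max_so_far = 11
Position 8 (value -19): max_ending_here = -19, max_so_far = 11
Position 9 (value 12): max_ending_here = 12, max_so_far = 12

Maximum subarray: [12]
Maximum sum: 12

The maximum subarray is [12] with sum 12. This subarray runs from index 9 to index 9.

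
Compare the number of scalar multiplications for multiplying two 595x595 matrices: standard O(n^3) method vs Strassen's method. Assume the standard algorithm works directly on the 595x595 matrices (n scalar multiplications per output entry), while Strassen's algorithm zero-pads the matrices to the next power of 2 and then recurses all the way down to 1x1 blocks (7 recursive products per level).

Matrix multiplication for 595x595 matrices:

Strassen's algorithm requires power-of-2 dimensions. Pad 595x595 to 1024x1024 (next power of 2).

Standard algorithm: 595^3 = 210644875 multiplications
Strassen's algorithm: 7^(log2(1024)) = 7^10 = 282475249 multiplications
Difference: 210644875 - 282475249 = -71830374 (Strassen uses MORE here due to padding overhead — for small or just-over-power-of-2 n, padding can outweigh the per-level savings)

Standard: 210644875 multiplications (595^3). Strassen: 282475249 multiplications (7^10, after padding to 1024x1024). Strassen reduces 8 recursive multiplications to 7 at each level.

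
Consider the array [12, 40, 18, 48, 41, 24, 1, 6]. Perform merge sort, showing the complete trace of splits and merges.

Merge sort trace:

Split: [12, 40, 18, 48, 41, 24, 1, 6] -> [12, 40, 18, 48] and [41, 24, 1, 6]
  Split: [12, 40, 18, 48] -> [12, 40] and [18, 48]
    Split: [12, 40] -> [12] and [40]
    Merge: [12] + [40] -> [12, 40]
    Split: [18, 48] -> [18] and [48]
    Merge: [18] + [48] -> [18, 48]
  Merge: [12, 40] + [18, 48] -> [12, 18, 40, 48]
  Split: [41, 24, 1, 6] -> [41, 24] and [1, 6]
    Split: [41, 24] -> [41] and [24]
    Merge: [41] + [24] -> [24, 41]
    Split: [1, 6] -> [1] and [6]
    Merge: [1] + [6] -> [1, 6]
  Merge: [24, 41] + [1, 6] -> [1, 6, 24, 41]
Merge: [12, 18, 40, 48] + [1, 6, 24, 41] -> [1, 6, 12, 18, 24, 40, 41, 48]

Final sorted array: [1, 6, 12, 18, 24, 40, 41, 48]

The merge sort proceeds by recursively splitting the array and merging sorted halves.
After all merges, the sorted array is [1, 6, 12, 18, 24, 40, 41, 48].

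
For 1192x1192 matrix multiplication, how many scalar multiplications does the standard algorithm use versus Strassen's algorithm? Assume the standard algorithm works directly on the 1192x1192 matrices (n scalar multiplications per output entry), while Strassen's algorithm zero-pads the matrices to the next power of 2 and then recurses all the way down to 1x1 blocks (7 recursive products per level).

Matrix multiplication for 1192x1192 matrices:

Strassen's algorithm requires power-of-2 dimensions. Pad 1192x1192 to 2048x2048 (next power of 2).

Standard algorithm: 1192^3 = 1693669888 multiplications
Strassen's algorithm: 7^(log2(2048)) = 7^11 = 1977326743 multiplications
Difference: 1693669888 - 1977326743 = -283656855 (Strassen uses MORE here due to padding overhead — for small or just-over-power-of-2 n, padding can outweigh the per-level savings)

Standard: 1693669888 multiplications (1192^3). Strassen: 1977326743 multiplications (7^11, after padding to 2048x2048). Strassen reduces 8 recursive multiplications to 7 at each level.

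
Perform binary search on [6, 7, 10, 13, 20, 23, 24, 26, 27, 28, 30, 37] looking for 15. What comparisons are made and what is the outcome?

Binary search for 15 in [6, 7, 10, 13, 20, 23, 24, 26, 27, 28, 30, 37]:

lo=0, hi=11, mid=5, arr[mid]=23 -> 23 > 15, search left half
lo=0, hi=4, mid=2, arr[mid]=10 -> 10 < 15, search right half
lo=3, hi=4, mid=3, arr[mid]=13 -> 13 < 15, search right half
lo=4, hi=4, mid=4, arr[mid]=20 -> 20 > 15, search left half
lo=4 > hi=3, target 15 not found

Binary search determines that 15 is not in the array after 4 comparisons. The search space was exhausted without finding the target.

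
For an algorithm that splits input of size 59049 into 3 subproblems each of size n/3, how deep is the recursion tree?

For divide and conquer with division factor 3:

Problem sizes at each level:
Level 0: 59049
Level 1: 19683
Level 2: 6561
Level 3: 2187
Level 4: 729
Level 5: 243
Level 6: 81
Level 7: 27
Level 8: 9
Level 9: 3
Level 10: 1

The root is level 0 and the size-1 base case is level 10 (the tree spans levels 0 through 10, i.e. 11 levels counting the root), so the depth is the number of divisions: log_3(59049) = 10

The recursion tree depth is log_3(59049) = 10. At each level, the problem size is divided by 3, so it takes 10 divisions to reduce to a base case of size 1. The algorithm makes 3 recursive calls at each level.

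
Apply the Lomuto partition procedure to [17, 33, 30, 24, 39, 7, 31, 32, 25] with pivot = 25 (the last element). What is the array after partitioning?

Lomuto partition with pivot = 25:

Initial array: [17, 33, 30, 24, 39, 7, 31, 32, 25]

arr[0]=17 <= 25: swap with position 0, array becomes [17, 33, 30, 24, 39, 7, 31, 32, 25]
arr[1]=33 > 25: no swap
arr[2]=30 > 25: no swap
arr[3]=24 <= 25: swap with position 1, array becomes [17, 24, 30, 33, 39, 7, 31, 32, 25]
arr[4]=39 > 25: no swap
arr[5]=7 <= 25: swap with position 2, array becomes [17, 24, 7, 33, 39, 30, 31, 32, 25]
arr[6]=31 > 25: no swap
arr[7]=32 > 25: no swap

Place pivot at position 3: [17, 24, 7, 25, 39, 30, 31, 32, 33]
Pivot position: 3

After partitioning with pivot 25, the array becomes [17, 24, 7, 25, 39, 30, 31, 32, 33]. The pivot is placed at index 3. All elements to the left of the pivot are <= 25, and all elements to the right are > 25.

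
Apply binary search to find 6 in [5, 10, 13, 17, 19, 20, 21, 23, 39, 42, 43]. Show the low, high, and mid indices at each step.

Binary search for 6 in [5, 10, 13, 17, 19, 20, 21, 23, 39, 42, 43]:

lo=0, hi=10, mid=5, arr[mid]=20 -> 20 > 6, search left half
lo=0, hi=4, mid=2, arr[mid]=13 -> 13 > 6, search left half
lo=0, hi=1, mid=0, arr[mid]=5 -> 5 < 6, search right half
lo=1, hi=1, mid=1, arr[mid]=10 -> 10 > 6, search left half
lo=1 > hi=0, target 6 not found

Binary search determines that 6 is not in the array after 4 comparisons. The search space was exhausted without finding the target.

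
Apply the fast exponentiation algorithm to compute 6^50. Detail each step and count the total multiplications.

Computing 6^50 by squaring (build up from 6^1; each line after the first costs one multiplication):

6^1 = 6
6^2 = (6^1)^2 = 6^2 = 36
6^3 = 6 * 6^2 = 6 * 36 = 216
6^6 = (6^3)^2 = 216^2 = 46656
6^12 = (6^6)^2 = 46656^2 = 2176782336
6^24 = (6^12)^2 = 2176782336^2 = 4738381338321616896
6^25 = 6 * 6^24 = 6 * 4738381338321616896 = 28430288029929701376
6^50 = (6^25)^2 = 28430288029929701376^2 = 808281277464764060643139600456536293376

Result: 808281277464764060643139600456536293376
Multiplications needed: 7 (7 lines after 6^1)

6^50 = 808281277464764060643139600456536293376. Using exponentiation by squaring, this requires 7 multiplications. The key idea: if the exponent is even, square the half-power; if odd, multiply by the base once.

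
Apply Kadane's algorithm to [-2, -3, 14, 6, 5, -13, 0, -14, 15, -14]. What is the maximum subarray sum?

Using Kadane's algorithm on [-2, -3, 14, 6, 5, -13, 0, -14, 15, -14]:

Scanning through the array:
Position 1 (value -3): max_ending_here = -3, max_so_far = -2
Position 2 (value 14): max_ending_here = 14, max_so_far = 14
Position 3 (value 6): max_ending_here = 20, max_so_far = 20
Position 4 (value 5): max_ending_here = 25, max_so_far = 25
Position 5 (value -13): max_ending_here = 12, max_so_far = 25
Position 6 (value 0): max_ending_here = 12, max_so_far = 25
Position 7 (value -14): max_ending_here = -2, max_so_far = 25
Position 8 (value 15): max_ending_here = 15, max_so_far = 25
Position 9 (value -14): max_ending_here = 1, max_so_far = 25

Maximum subarray: [14, 6, 5]
Maximum sum: 25

The maximum subarray is [14, 6, 5] with sum 25. This subarray runs from index 2 to index 4.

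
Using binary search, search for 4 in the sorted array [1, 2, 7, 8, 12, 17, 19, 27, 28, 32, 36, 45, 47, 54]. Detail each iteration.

Binary search for 4 in [1, 2, 7, 8, 12, 17, 19, 27, 28, 32, 36, 45, 47, 54]:

lo=0, hi=13, mid=6, arr[mid]=19 -> 19 > 4, search left half
lo=0, hi=5, mid=2, arr[mid]=7 -> 7 > 4, search left half
lo=0, hi=1, mid=0, arr[mid]=1 -> 1 < 4, search right half
lo=1, hi=1, mid=1, arr[mid]=2 -> 2 < 4, search right half
lo=2 > hi=1, target 4 not found

Binary search determines that 4 is not in the array after 4 comparisons. The search space was exhausted without finding the target.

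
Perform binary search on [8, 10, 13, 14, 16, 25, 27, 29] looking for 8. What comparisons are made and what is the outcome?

Binary search for 8 in [8, 10, 13, 14, 16, 25, 27, 29]:

lo=0, hi=7, mid=3, arr[mid]=14 -> 14 > 8, search left half
lo=0, hi=2, mid=1, arr[mid]=10 -> 10 > 8, search left half
lo=0, hi=0, mid=0, arr[mid]=8 -> Found target at index 0!

Binary search finds 8 at index 0 after 3 comparisons. The search repeatedly halves the search space by comparing with the middle element.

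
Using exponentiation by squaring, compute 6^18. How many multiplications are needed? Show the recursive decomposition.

Computing 6^18 by squaring (build up from 6^1; each line after the first costs one multiplication):

6^1 = 6
6^2 = (6^1)^2 = 6^2 = 36
6^4 = (6^2)^2 = 36^2 = 1296
6^8 = (6^4)^2 = 1296^2 = 1679616
6^9 = 6 * 6^8 = 6 * 1679616 = 10077696
6^18 = (6^9)^2 = 10077696^2 = 101559956668416

Result: 101559956668416
Multiplications needed: 5 (5 lines after 6^1)

6^18 = 101559956668416. Using exponentiation by squaring, this requires 5 multiplications. The key idea: if the exponent is even, square the half-power; if odd, multiply by the base once.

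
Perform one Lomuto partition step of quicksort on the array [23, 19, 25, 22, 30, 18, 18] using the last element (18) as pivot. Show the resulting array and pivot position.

Lomuto partition with pivot = 18:

Initial array: [23, 19, 25, 22, 30, 18, 18]

arr[0]=23 > 18: no swap
arr[1]=19 > 18: no swap
arr[2]=25 > 18: no swap
arr[3]=22 > 18: no swap
arr[4]=30 > 18: no swap
arr[5]=18 <= 18: swap with position 0, array becomes [18, 19, 25, 22, 30, 23, 18]

Place pivot at position 1: [18, 18, 25, 22, 30, 23, 19]
Pivot position: 1

After partitioning with pivot 18, the array becomes [18, 18, 25, 22, 30, 23, 19]. The pivot is placed at index 1. All elements to the left of the pivot are <= 18, and all elements to the right are > 18.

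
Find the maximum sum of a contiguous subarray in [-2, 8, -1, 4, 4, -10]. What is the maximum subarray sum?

Using Kadane's algorithm on [-2, 8, -1, 4, 4, -10]:

Scanning through the array:
Position 1 (value 8): max_ending_here = 8, max_so_far = 8
Position 2 (value -1): max_ending_here = 7, max_so_far = 8
Position 3 (value 4): max_ending_here = 11, max_so_far = 11
Position 4 (value 4): max_ending_here = 15, max_so_far = 15
Position 5 (value -10): max_ending_here = 5, max_so_far = 15

Maximum subarray: [8, -1, 4, 4]
Maximum sum: 15

The maximum subarray is [8, -1, 4, 4] with sum 15. This subarray runs from index 1 to index 4.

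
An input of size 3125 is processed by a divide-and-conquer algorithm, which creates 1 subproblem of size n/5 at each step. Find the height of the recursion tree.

For divide and conquer with division factor 5:

Problem sizes at each level:
Level 0: 3125
Level 1: 625
Level 2: 125
Level 3: 25
Level 4: 5
Level 5: 1

The root is level 0 and the size-1 base case is level 5 (the tree spans levels 0 through 5, i.e. 6 levels counting the root), so the depth is the number of divisions: log_5(3125) = 5

The recursion tree depth is log_5(3125) = 5. At each level, the problem size is divided by 5, so it takes 5 divisions to reduce to a base case of size 1. The algorithm makes 1 recursive call at each level.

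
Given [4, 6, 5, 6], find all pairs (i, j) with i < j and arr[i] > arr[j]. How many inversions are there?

Finding inversions in [4, 6, 5, 6]:

(1, 2): arr[1]=6 > arr[2]=5

Total inversions: 1

The array has 1 inversion(s): (1,2). Each pair (i,j) satisfies i < j and arr[i] > arr[j].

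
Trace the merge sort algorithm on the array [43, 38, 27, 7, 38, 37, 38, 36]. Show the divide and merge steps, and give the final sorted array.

Merge sort trace:

Split: [43, 38, 27, 7, 38, 37, 38, 36] -> [43, 38, 27, 7] and [38, 37, 38, 36]
  Split: [43, 38, 27, 7] -> [43, 38] and [27, 7]
    Split: [43, 38] -> [43] and [38]
    Merge: [43] + [38] -> [38, 43]
    Split: [27, 7] -> [27] and [7]
    Merge: [27] + [7] -> [7, 27]
  Merge: [38, 43] + [7, 27] -> [7, 27, 38, 43]
  Split: [38, 37, 38, 36] -> [38, 37] and [38, 36]
    Split: [38, 37] -> [38] and [37]
    Merge: [38] + [37] -> [37, 38]
    Split: [38, 36] -> [38] and [36]
    Merge: [38] + [36] -> [36, 38]
  Merge: [37, 38] + [36, 38] -> [36, 37, 38, 38]
Merge: [7, 27, 38, 43] + [36, 37, 38, 38] -> [7, 27, 36, 37, 38, 38, 38, 43]

Final sorted array: [7, 27, 36, 37, 38, 38, 38, 43]

The merge sort proceeds by recursively splitting the array and merging sorted halves.
After all merges, the sorted array is [7, 27, 36, 37, 38, 38, 38, 43].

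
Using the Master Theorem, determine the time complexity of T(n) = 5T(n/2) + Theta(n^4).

Master Theorem for T(n) = 5T(n/2) + O(n^4):

a = 5, b = 2, c = 4
log_b(a) = log_2(5) = 2.3219

Case 3: c = 4 > log_2(5) = 2.3219
T(n) = O(n^4) = O(n^4)

For T(n) = 5T(n/2) + O(n^4): log_2(5) = 2.3219. This is Case 3 of the Master Theorem (c > log_b(a), work dominated by root), giving O(n^4).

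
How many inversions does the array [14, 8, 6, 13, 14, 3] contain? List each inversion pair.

Finding inversions in [14, 8, 6, 13, 14, 3]:

(0, 1): arr[0]=14 > arr[1]=8
(0, 2): arr[0]=14 > arr[2]=6
(0, 3): arr[0]=14 > arr[3]=13
(0, 5): arr[0]=14 > arr[5]=3
(1, 2): arr[1]=8 > arr[2]=6
(1, 5): arr[1]=8 > arr[5]=3
(2, 5): arr[2]=6 > arr[5]=3
(3, 5): arr[3]=13 > arr[5]=3
(4, 5): arr[4]=14 > arr[5]=3

Total inversions: 9

The array has 9 inversion(s): (0,1), (0,2), (0,3), (0,5), (1,2), (1,5), (2,5), (3,5), (4,5). Each pair (i,j) satisfies i < j and arr[i] > arr[j].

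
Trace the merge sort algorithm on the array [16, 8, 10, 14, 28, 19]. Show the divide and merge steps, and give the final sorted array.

Merge sort trace:

Split: [16, 8, 10, 14, 28, 19] -> [16, 8, 10] and [14, 28, 19]
  Split: [16, 8, 10] -> [16] and [8, 10]
    Split: [8, 10] -> [8] and [10]
    Merge: [8] + [10] -> [8, 10]
  Merge: [16] + [8, 10] -> [8, 10, 16]
  Split: [14, 28, 19] -> [14] and [28, 19]
    Split: [28, 19] -> [28] and [19]
    Merge: [28] + [19] -> [19, 28]
  Merge: [14] + [19, 28] -> [14, 19, 28]
Merge: [8, 10, 16] + [14, 19, 28] -> [8, 10, 14, 16, 19, 28]

Final sorted array: [8, 10, 14, 16, 19, 28]

The merge sort proceeds by recursively splitting the array and merging sorted halves.
After all merges, the sorted array is [8, 10, 14, 16, 19, 28].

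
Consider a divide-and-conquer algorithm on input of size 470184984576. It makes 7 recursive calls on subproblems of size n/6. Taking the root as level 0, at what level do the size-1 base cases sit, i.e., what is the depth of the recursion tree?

For divide and conquer with division factor 6:

Problem sizes at each level:
Level 0: 470184984576
Level 1: 78364164096
Level 2: 13060694016
Level 3: 2176782336
Level 4: 362797056
Level 5: 60466176
Level 6: 10077696
Level 7: 1679616
Level 8: 279936
Level 9: 46656
Level 10: 7776
Level 11: 1296
Level 12: 216
Level 13: 36
Level 14: 6
Level 15: 1

The root is level 0 and the size-1 base case is level 15 (the tree spans levels 0 through 15, i.e. 16 levels counting the root), so the depth is the number of divisions: log_6(470184984576) = 15

The recursion tree depth is log_6(470184984576) = 15. At each level, the problem size is divided by 6, so it takes 15 divisions to reduce to a base case of size 1. The algorithm makes 7 recursive calls at each level.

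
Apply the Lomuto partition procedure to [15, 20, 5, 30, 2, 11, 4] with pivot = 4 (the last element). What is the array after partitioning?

Lomuto partition with pivot = 4:

Initial array: [15, 20, 5, 30, 2, 11, 4]

arr[0]=15 > 4: no swap
arr[1]=20 > 4: no swap
arr[2]=5 > 4: no swap
arr[3]=30 > 4: no swap
arr[4]=2 <= 4: swap with position 0, array becomes [2, 20, 5, 30, 15, 11, 4]
arr[5]=11 > 4: no swap

Place pivot at position 1: [2, 4, 5, 30, 15, 11, 20]
Pivot position: 1

After partitioning with pivot 4, the array becomes [2, 4, 5, 30, 15, 11, 20]. The pivot is placed at index 1. All elements to the left of the pivot are <= 4, and all elements to the right are > 4.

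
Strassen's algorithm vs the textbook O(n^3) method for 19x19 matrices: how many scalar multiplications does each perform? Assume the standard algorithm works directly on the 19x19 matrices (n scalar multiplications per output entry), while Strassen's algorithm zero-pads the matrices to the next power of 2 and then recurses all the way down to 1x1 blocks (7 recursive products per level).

Matrix multiplication for 19x19 matrices:

Strassen's algorithm requires power-of-2 dimensions. Pad 19x19 to 32x32 (next power of 2).

Standard algorithm: 19^3 = 6859 multiplications
Strassen's algorithm: 7^(log2(32)) = 7^5 = 16807 multiplications
Difference: 6859 - 16807 = -9948 (Strassen uses MORE here due to padding overhead — for small or just-over-power-of-2 n, padding can outweigh the per-level savings)

Standard: 6859 multiplications (19^3). Strassen: 16807 multiplications (7^5, after padding to 32x32). Strassen reduces 8 recursive multiplications to 7 at each level.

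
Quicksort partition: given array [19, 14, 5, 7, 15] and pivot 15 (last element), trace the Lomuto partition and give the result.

Lomuto partition with pivot = 15:

Initial array: [19, 14, 5, 7, 15]

arr[0]=19 > 15: no swap
arr[1]=14 <= 15: swap with position 0, array becomes [14, 19, 5, 7, 15]
arr[2]=5 <= 15: swap with position 1, array becomes [14, 5, 19, 7, 15]
arr[3]=7 <= 15: swap with position 2, array becomes [14, 5, 7, 19, 15]

Place pivot at position 3: [14, 5, 7, 15, 19]
Pivot position: 3

After partitioning with pivot 15, the array becomes [14, 5, 7, 15, 19]. The pivot is placed at index 3. All elements to the left of the pivot are <= 15, and all elements to the right are > 15.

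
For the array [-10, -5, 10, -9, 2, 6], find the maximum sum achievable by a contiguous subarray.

Using Kadane's algorithm on [-10, -5, 10, -9, 2, 6]:

Scanning through the array:
Position 1 (value -5): max_ending_here = -5, max_so_far = -5
Position 2 (value 10): max_ending_here = 10, max_so_far = 10
Position 3 (value -9): max_ending_here = 1, max_so_far = 10
Position 4 (value 2): max_ending_here = 3, max_so_far = 10
Position 5 (value 6): max_ending_here = 9, max_so_far = 10

Maximum subarray: [10]
Maximum sum: 10

The maximum subarray is [10] with sum 10. This subarray runs from index 2 to index 2.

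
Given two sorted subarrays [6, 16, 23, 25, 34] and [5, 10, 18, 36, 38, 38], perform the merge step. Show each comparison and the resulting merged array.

Merging process:

Compare 6 vs 5: take 5 from right. Merged: [5]
Compare 6 vs 10: take 6 from left. Merged: [5, 6]
Compare 16 vs 10: take 10 from right. Merged: [5, 6, 10]
Compare 16 vs 18: take 16 from left. Merged: [5, 6, 10, 16]
Compare 23 vs 18: take 18 from right. Merged: [5, 6, 10, 16, 18]
Compare 23 vs 36: take 23 from left. Merged: [5, 6, 10, 16, 18, 23]
Compare 25 vs 36: take 25 from left. Merged: [5, 6, 10, 16, 18, 23, 25]
Compare 34 vs 36: take 34 from left. Merged: [5, 6, 10, 16, 18, 23, 25, 34]
Append remaining from right: [36, 38, 38]. Merged: [5, 6, 10, 16, 18, 23, 25, 34, 36, 38, 38]

Final merged array: [5, 6, 10, 16, 18, 23, 25, 34, 36, 38, 38]
Total comparisons: 8

The merged array is [5, 6, 10, 16, 18, 23, 25, 34, 36, 38, 38], requiring 8 comparisons. The merge step runs in O(n) time where n is the total number of elements.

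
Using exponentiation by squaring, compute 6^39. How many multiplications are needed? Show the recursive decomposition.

Computing 6^39 by squaring (build up from 6^1; each line after the first costs one multiplication):

6^1 = 6
6^2 = (6^1)^2 = 6^2 = 36
6^4 = (6^2)^2 = 36^2 = 1296
6^8 = (6^4)^2 = 1296^2 = 1679616
6^9 = 6 * 6^8 = 6 * 1679616 = 10077696
6^18 = (6^9)^2 = 10077696^2 = 101559956668416
6^19 = 6 * 6^18 = 6 * 101559956668416 = 609359740010496
6^38 = (6^19)^2 = 609359740010496^2 = 371319292745659279662190166016
6^39 = 6 * 6^38 = 6 * 371319292745659279662190166016 = 2227915756473955677973140996096

Result: 2227915756473955677973140996096
Multiplications needed: 8 (8 lines after 6^1)

6^39 = 2227915756473955677973140996096. Using exponentiation by squaring, this requires 8 multiplications. The key idea: if the exponent is even, square the half-power; if odd, multiply by the base once.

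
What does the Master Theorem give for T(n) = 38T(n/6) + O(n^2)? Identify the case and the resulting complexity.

Master Theorem for T(n) = 38T(n/6) + O(n^2):

a = 38, b = 6, c = 2
log_b(a) = log_6(38) = 2.0302

Case 1: c = 2 < log_6(38) = 2.0302
T(n) = O(n^(log_6 38))

For T(n) = 38T(n/6) + O(n^2): log_6(38) = 2.0302. This is Case 1 of the Master Theorem (c < log_b(a), work dominated by leaves), giving O(n^(log_6 38)).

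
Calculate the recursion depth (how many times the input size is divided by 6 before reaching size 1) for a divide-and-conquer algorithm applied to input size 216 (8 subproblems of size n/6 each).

For divide and conquer with division factor 6:

Problem sizes at each level:
Level 0: 216
Level 1: 36
Level 2: 6
Level 3: 1

The root is level 0 and the size-1 base case is level 3 (the tree spans levels 0 through 3, i.e. 4 levels counting the root), so the depth is the number of divisions: log_6(216) = 3

The recursion tree depth is log_6(216) = 3. At each level, the problem size is divided by 6, so it takes 3 divisions to reduce to a base case of size 1. The algorithm makes 8 recursive calls at each level.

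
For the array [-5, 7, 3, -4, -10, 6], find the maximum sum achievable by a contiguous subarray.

Using Kadane's algorithm on [-5, 7, 3, -4, -10, 6]:

Scanning through the array:
Position 1 (value 7): max_ending_here = 7, max_so_far = 7
Position 2 (value 3): max_ending_here = 10, max_so_far = 10
Position 3 (value -4): max_ending_here = 6, max_so_far = 10
Position 4 (value -10): max_ending_here = -4, max_so_far = 10
Position 5 (value 6): max_ending_here = 6, max_so_far = 10

Maximum subarray: [7, 3]
Maximum sum: 10

The maximum subarray is [7, 3] with sum 10. This subarray runs from index 1 to index 2.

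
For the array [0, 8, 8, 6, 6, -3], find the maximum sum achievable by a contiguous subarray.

Using Kadane's algorithm on [0, 8, 8, 6, 6, -3]:

Scanning through the array:
Position 1 (value 8): max_ending_here = 8, max_so_far = 8
Position 2 (value 8): max_ending_here = 16, max_so_far = 16
Position 3 (value 6): max_ending_here = 22, max_so_far = 22
Position 4 (value 6): max_ending_here = 28, max_so_far = 28
Position 5 (value -3): max_ending_here = 25, max_so_far = 28

Maximum subarray: [0, 8, 8, 6, 6]
Maximum sum: 28

The maximum subarray is [0, 8, 8, 6, 6] with sum 28. This subarray runs from index 0 to index 4.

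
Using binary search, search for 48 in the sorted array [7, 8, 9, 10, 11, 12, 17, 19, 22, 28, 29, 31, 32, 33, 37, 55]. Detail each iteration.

Binary search for 48 in [7, 8, 9, 10, 11, 12, 17, 19, 22, 28, 29, 31, 32, 33, 37, 55]:

lo=0, hi=15, mid=7, arr[mid]=19 -> 19 < 48, search right half
lo=8, hi=15, mid=11, arr[mid]=31 -> 31 < 48, search right half
lo=12, hi=15, mid=13, arr[mid]=33 -> 33 < 48, search right half
lo=14, hi=15, mid=14, arr[mid]=37 -> 37 < 48, search right half
lo=15, hi=15, mid=15, arr[mid]=55 -> 55 > 48, search left half
lo=15 > hi=14, target 48 not found

Binary search determines that 48 is not in the array after 5 comparisons. The search space was exhausted without finding the target.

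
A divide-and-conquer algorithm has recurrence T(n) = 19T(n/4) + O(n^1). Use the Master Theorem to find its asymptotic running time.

Master Theorem for T(n) = 19T(n/4) + O(n^1):

a = 19, b = 4, c = 1
log_b(a) = log_4(19) = 2.1240

Case 1: c = 1 < log_4(19) = 2.1240
T(n) = O(n^(log_4 19))

For T(n) = 19T(n/4) + O(n^1): log_4(19) = 2.1240. This is Case 1 of the Master Theorem (c < log_b(a), work dominated by leaves), giving O(n^(log_4 19)).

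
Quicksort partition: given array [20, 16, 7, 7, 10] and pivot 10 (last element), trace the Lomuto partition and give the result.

Lomuto partition with pivot = 10:

Initial array: [20, 16, 7, 7, 10]

arr[0]=20 > 10: no swap
arr[1]=16 > 10: no swap
arr[2]=7 <= 10: swap with position 0, array becomes [7, 16, 20, 7, 10]
arr[3]=7 <= 10: swap with position 1, array becomes [7, 7, 20, 16, 10]

Place pivot at position 2: [7, 7, 10, 16, 20]
Pivot position: 2

After partitioning with pivot 10, the array becomes [7, 7, 10, 16, 20]. The pivot is placed at index 2. All elements to the left of the pivot are <= 10, and all elements to the right are > 10.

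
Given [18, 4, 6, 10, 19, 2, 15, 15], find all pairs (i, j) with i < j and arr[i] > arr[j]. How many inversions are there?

Finding inversions in [18, 4, 6, 10, 19, 2, 15, 15]:

(0, 1): arr[0]=18 > arr[1]=4
(0, 2): arr[0]=18 > arr[2]=6
(0, 3): arr[0]=18 > arr[3]=10
(0, 5): arr[0]=18 > arr[5]=2
(0, 6): arr[0]=18 > arr[6]=15
(0, 7): arr[0]=18 > arr[7]=15
(1, 5): arr[1]=4 > arr[5]=2
(2, 5): arr[2]=6 > arr[5]=2
(3, 5): arr[3]=10 > arr[5]=2
(4, 5): arr[4]=19 > arr[5]=2
(4, 6): arr[4]=19 > arr[6]=15
(4, 7): arr[4]=19 > arr[7]=15

Total inversions: 12

The array has 12 inversion(s): (0,1), (0,2), (0,3), (0,5), (0,6), (0,7), (1,5), (2,5), (3,5), (4,5), (4,6), (4,7). Each pair (i,j) satisfies i < j and arr[i] > arr[j].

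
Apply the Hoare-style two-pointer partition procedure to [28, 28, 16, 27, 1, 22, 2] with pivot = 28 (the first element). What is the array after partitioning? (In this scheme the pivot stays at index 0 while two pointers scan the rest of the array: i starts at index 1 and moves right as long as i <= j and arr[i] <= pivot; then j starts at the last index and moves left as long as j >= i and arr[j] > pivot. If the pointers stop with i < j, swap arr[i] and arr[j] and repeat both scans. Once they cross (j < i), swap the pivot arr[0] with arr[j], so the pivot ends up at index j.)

Hoare-style two-pointer partition with pivot = 28:

Initial array: [28, 28, 16, 27, 1, 22, 2]

Pointers start at i = 1, j = 6.
i ends at 7, j ends at 6: the pointers have crossed (j < i), so scanning stops.

Swap pivot arr[0] with arr[6] to place pivot at position 6: [2, 28, 16, 27, 1, 22, 28]
Pivot position: 6

After partitioning with pivot 28, the array becomes [2, 28, 16, 27, 1, 22, 28]. The pivot is placed at index 6. All elements to the left of the pivot are <= 28, and all elements to the right are > 28.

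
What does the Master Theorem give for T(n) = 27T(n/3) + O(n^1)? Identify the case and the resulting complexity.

Master Theorem for T(n) = 27T(n/3) + O(n^1):

a = 27, b = 3, c = 1
log_b(a) = log_3(27) = 3.0000

Case 1: c = 1 < log_3(27) = 3.0000
T(n) = O(n^(log_3 27)) = O(n^3)

For T(n) = 27T(n/3) + O(n^1): log_3(27) = 3.0000. This is Case 1 of the Master Theorem (c < log_b(a), work dominated by leaves), giving O(n^3).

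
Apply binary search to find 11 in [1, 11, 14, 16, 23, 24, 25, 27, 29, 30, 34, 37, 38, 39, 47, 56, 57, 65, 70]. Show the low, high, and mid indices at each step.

Binary search for 11 in [1, 11, 14, 16, 23, 24, 25, 27, 29, 30, 34, 37, 38, 39, 47, 56, 57, 65, 70]:

lo=0, hi=18, mid=9, arr[mid]=30 -> 30 > 11, search left half
lo=0, hi=8, mid=4, arr[mid]=23 -> 23 > 11, search left half
lo=0, hi=3, mid=1, arr[mid]=11 -> Found target at index 1!

Binary search finds 11 at index 1 after 3 comparisons. The search repeatedly halves the search space by comparing with the middle element.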